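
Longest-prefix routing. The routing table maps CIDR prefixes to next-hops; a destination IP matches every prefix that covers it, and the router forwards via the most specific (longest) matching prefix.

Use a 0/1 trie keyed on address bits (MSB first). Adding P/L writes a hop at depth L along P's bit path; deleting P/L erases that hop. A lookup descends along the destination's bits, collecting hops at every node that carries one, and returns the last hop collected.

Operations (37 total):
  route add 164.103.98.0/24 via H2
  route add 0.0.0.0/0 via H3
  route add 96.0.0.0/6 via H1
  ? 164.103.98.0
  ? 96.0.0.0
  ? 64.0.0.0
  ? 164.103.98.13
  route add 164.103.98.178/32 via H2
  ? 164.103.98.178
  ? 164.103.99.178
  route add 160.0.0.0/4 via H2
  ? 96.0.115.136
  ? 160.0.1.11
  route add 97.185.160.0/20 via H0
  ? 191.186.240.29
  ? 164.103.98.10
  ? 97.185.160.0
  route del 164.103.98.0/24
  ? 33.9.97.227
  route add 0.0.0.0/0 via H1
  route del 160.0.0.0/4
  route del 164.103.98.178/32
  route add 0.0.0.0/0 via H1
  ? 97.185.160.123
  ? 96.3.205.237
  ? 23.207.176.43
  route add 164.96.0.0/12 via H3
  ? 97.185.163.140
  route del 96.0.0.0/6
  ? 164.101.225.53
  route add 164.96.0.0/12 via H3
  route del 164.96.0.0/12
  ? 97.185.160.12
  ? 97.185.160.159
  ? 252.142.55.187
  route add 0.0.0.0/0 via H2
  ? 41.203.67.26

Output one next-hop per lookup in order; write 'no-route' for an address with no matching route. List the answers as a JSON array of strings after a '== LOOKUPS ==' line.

Trace:
  + 164.103.98.0/24 (H2) depth=24
  + 0.0.0.0/0 (H3) depth=0
  + 96.0.0.0/6 (H1) depth=6
  ? 164.103.98.0  path d0:H3→d1:-→d2:-→d3:-→d4:-→d5:-→d6:-→d7:-→d8:-→d9:-→d10:-→d11:-→d12:-→d13:-→d14:-→d15:-→d16:-→d17:-→d18:-→d19:-→d20:-→d21:-→d22:-→d23:-→d24:H2  best=H2
  ? 96.0.0.0  path d0:H3→d1:-→d2:-→d3:-→d4:-→d5:-→d6:H1  best=H1
  ? 64.0.0.0  path d0:H3→d1:-→d2:-  best=H3
  ? 164.103.98.13  path d0:H3→d1:-→d2:-→d3:-→d4:-→d5:-→d6:-→d7:-→d8:-→d9:-→d10:-→d11:-→d12:-→d13:-→d14:-→d15:-→d16:-→d17:-→d18:-→d19:-→d20:-→d21:-→d22:-→d23:-→d24:H2  best=H2
  + 164.103.98.178/32 (H2) depth=32
  ? 164.103.98.178  path d0:H3→d1:-→d2:-→d3:-→d4:-→d5:-→d6:-→d7:-→d8:-→d9:-→d10:-→d11:-→d12:-→d13:-→d14:-→d15:-→d16:-→d17:-→d18:-→d19:-→d20:-→d21:-→d22:-→d23:-→d24:H2→d25:-→d26:-→d27:-→d28:-→d29:-→d30:-→d31:-→d32:H2  best=H2
  ? 164.103.99.178  path d0:H3→d1:-→d2:-→d3:-→d4:-→d5:-→d6:-→d7:-→d8:-→d9:-→d10:-→d11:-→d12:-→d13:-→d14:-→d15:-→d16:-→d17:-→d18:-→d19:-→d20:-→d21:-→d22:-→d23:-  best=H3
  + 160.0.0.0/4 (H2) depth=4
  ? 96.0.115.136  path d0:H3→d1:-→d2:-→d3:-→d4:-→d5:-→d6:H1  best=H1
  ? 160.0.1.11  path d0:H3→d1:-→d2:-→d3:-→d4:H2→d5:-  best=H2
  + 97.185.160.0/20 (H0) depth=20
  ? 191.186.240.29  path d0:H3→d1:-→d2:-→d3:-  best=H3
  ? 164.103.98.10  path d0:H3→d1:-→d2:-→d3:-→d4:H2→d5:-→d6:-→d7:-→d8:-→d9:-→d10:-→d11:-→d12:-→d13:-→d14:-→d15:-→d16:-→d17:-→d18:-→d19:-→d20:-→d21:-→d22:-→d23:-→d24:H2  best=H2
  ? 97.185.160.0  path d0:H3→d1:-→d2:-→d3:-→d4:-→d5:-→d6:H1→d7:-→d8:-→d9:-→d10:-→d11:-→d12:-→d13:-→d14:-→d15:-→d16:-→d17:-→d18:-→d19:-→d20:H0  best=H0
  del 164.103.98.0/24 (clear depth 24)
  ? 33.9.97.227  path d0:H3→d1:-  best=H3
  + 0.0.0.0/0 (H1) depth=0
  del 160.0.0.0/4 (clear depth 4)
  del 164.103.98.178/32 (clear depth 32)
  + 0.0.0.0/0 (H1) depth=0
  ? 97.185.160.123  path d0:H1→d1:-→d2:-→d3:-→d4:-→d5:-→d6:H1→d7:-→d8:-→d9:-→d10:-→d11:-→d12:-→d13:-→d14:-→d15:-→d16:-→d17:-→d18:-→d19:-→d20:H0  best=H0
  ? 96.3.205.237  path d0:H1→d1:-→d2:-→d3:-→d4:-→d5:-→d6:H1→d7:-  best=H1
  ? 23.207.176.43  path d0:H1→d1:-  best=H1
  + 164.96.0.0/12 (H3) depth=12
  ? 97.185.163.140  path d0:H1→d1:-→d2:-→d3:-→d4:-→d5:-→d6:H1→d7:-→d8:-→d9:-→d10:-→d11:-→d12:-→d13:-→d14:-→d15:-→d16:-→d17:-→d18:-→d19:-→d20:H0  best=H0
  del 96.0.0.0/6 (clear depth 6)
  ? 164.101.225.53  path d0:H1→d1:-→d2:-→d3:-→d4:-→d5:-→d6:-→d7:-→d8:-→d9:-→d10:-→d11:-→d12:H3→d13:-→d14:-  best=H3
  + 164.96.0.0/12 (H3) depth=12
  del 164.96.0.0/12 (clear depth 12)
  ? 97.185.160.12  path d0:H1→d1:-→d2:-→d3:-→d4:-→d5:-→d6:-→d7:-→d8:-→d9:-→d10:-→d11:-→d12:-→d13:-→d14:-→d15:-→d16:-→d17:-→d18:-→d19:-→d20:H0  best=H0
  ? 97.185.160.159  path d0:H1→d1:-→d2:-→d3:-→d4:-→d5:-→d6:-→d7:-→d8:-→d9:-→d10:-→d11:-→d12:-→d13:-→d14:-→d15:-→d16:-→d17:-→d18:-→d19:-→d20:H0  best=H0
  ? 252.142.55.187  path d0:H1→d1:-  best=H1
  + 0.0.0.0/0 (H2) depth=0
  ? 41.203.67.26  path d0:H2→d1:-  best=H2

== LOOKUPS ==
["H2","H1","H3","H2","H2","H3","H1","H2","H3","H2","H0","H3","H0","H1","H1","H0","H3","H0","H0","H1","H2"]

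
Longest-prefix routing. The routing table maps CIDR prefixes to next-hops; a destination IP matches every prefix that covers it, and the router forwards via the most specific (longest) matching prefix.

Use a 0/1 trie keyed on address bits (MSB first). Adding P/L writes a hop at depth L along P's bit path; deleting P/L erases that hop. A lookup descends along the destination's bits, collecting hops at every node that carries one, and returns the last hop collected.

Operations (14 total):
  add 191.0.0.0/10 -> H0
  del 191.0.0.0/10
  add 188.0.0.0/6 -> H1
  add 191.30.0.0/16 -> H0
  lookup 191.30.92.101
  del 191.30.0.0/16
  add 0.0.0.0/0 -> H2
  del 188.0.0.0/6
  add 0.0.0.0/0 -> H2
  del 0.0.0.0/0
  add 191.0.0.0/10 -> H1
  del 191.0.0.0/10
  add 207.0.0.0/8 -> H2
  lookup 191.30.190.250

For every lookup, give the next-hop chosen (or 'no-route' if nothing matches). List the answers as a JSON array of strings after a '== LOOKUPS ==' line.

Trace:
  add 191.0.0.0/10 -> H0 at depth 10
  - 191.0.0.0/10 clear@10
  add 188.0.0.0/6 -> H1 at depth 6
  add 191.30.0.0/16 -> H0 at depth 16
  Q 191.30.92.101: descend 1011111100011110 ; hops seen [H1,H0] ; pick H0
  - 191.30.0.0/16 clear@16
  add 0.0.0.0/0 -> H2 at depth 0
  - 188.0.0.0/6 clear@6
  add 0.0.0.0/0 -> H2 at depth 0
  - 0.0.0.0/0 clear@0
  add 191.0.0.0/10 -> H1 at depth 10
  - 191.0.0.0/10 clear@10
  add 207.0.0.0/8 -> H2 at depth 8
  Q 191.30.190.250: descend 1011111100011110 ; hops seen [∅] ; pick no-route

== LOOKUPS ==
["H0","no-route"]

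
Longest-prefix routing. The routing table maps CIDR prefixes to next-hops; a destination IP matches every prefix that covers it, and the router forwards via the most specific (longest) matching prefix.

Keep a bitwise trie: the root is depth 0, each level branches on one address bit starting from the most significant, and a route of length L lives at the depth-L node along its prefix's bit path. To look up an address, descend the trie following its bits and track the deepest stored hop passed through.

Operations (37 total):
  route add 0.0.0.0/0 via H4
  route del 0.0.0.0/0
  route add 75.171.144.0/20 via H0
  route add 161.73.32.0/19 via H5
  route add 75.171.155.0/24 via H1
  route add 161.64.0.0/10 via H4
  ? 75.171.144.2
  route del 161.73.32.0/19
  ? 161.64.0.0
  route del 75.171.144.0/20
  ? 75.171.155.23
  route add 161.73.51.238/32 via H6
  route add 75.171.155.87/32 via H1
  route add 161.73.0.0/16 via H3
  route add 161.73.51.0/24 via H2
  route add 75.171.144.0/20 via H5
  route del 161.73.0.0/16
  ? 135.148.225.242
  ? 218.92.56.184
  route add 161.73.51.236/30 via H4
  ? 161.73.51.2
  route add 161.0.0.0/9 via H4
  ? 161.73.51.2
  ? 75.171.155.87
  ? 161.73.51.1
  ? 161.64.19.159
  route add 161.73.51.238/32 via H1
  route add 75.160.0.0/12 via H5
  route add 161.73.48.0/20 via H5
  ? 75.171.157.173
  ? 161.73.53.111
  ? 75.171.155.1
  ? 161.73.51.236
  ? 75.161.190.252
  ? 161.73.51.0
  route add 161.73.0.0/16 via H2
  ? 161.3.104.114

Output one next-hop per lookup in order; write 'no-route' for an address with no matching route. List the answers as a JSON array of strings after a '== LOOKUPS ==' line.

Trace:
  + 0.0.0.0/0 (H4) depth=0
  - 0.0.0.0/0 clear@0
  + 75.171.144.0/20 (H0) depth=20
  + 161.73.32.0/19 (H5) depth=19
  + 75.171.155.0/24 (H1) depth=24
  + 161.64.0.0/10 (H4) depth=10
  lookup 75.171.144.2: bits 01001011101010111001 walk d0:-→d1:-→d2:-→d3:-→d4:-→d5:-→d6:-→d7:-→d8:-→d9:-→d10:-→d11:-→d12:-→d13:-→d14:-→d15:-→d16:-→d17:-→d18:-→d19:-→d20:H0 -> H0
  - 161.73.32.0/19 clear@19
  lookup 161.64.0.0: bits 101000010100 walk d0:-→d1:-→d2:-→d3:-→d4:-→d5:-→d6:-→d7:-→d8:-→d9:-→d10:H4→d11:-→d12:- -> H4
  - 75.171.144.0/20 clear@20
  lookup 75.171.155.23: bits 010010111010101110011011 walk d0:-→d1:-→d2:-→d3:-→d4:-→d5:-→d6:-→d7:-→d8:-→d9:-→d10:-→d11:-→d12:-→d13:-→d14:-→d15:-→d16:-→d17:-→d18:-→d19:-→d20:-→d21:-→d22:-→d23:-→d24:H1 -> H1
  + 161.73.51.238/32 (H6) depth=32
  + 75.171.155.87/32 (H1) depth=32
  + 161.73.0.0/16 (H3) depth=16
  + 161.73.51.0/24 (H2) depth=24
  + 75.171.144.0/20 (H5) depth=20
  - 161.73.0.0/16 clear@16
  lookup 135.148.225.242: bits 10 walk d0:-→d1:-→d2:- -> no-route
  lookup 218.92.56.184: bits 1 walk d0:-→d1:- -> no-route
  + 161.73.51.236/30 (H4) depth=30
  lookup 161.73.51.2: bits 101000010100100100110011 walk d0:-→d1:-→d2:-→d3:-→d4:-→d5:-→d6:-→d7:-→d8:-→d9:-→d10:H4→d11:-→d12:-→d13:-→d14:-→d15:-→d16:-→d17:-→d18:-→d19:-→d20:-→d21:-→d22:-→d23:-→d24:H2 -> H2
  + 161.0.0.0/9 (H4) depth=9
  lookup 161.73.51.2: bits 101000010100100100110011 walk d0:-→d1:-→d2:-→d3:-→d4:-→d5:-→d6:-→d7:-→d8:-→d9:H4→d10:H4→d11:-→d12:-→d13:-→d14:-→d15:-→d16:-→d17:-→d18:-→d19:-→d20:-→d21:-→d22:-→d23:-→d24:H2 -> H2
  lookup 75.171.155.87: bits 01001011101010111001101101010111 walk d0:-→d1:-→d2:-→d3:-→d4:-→d5:-→d6:-→d7:-→d8:-→d9:-→d10:-→d11:-→d12:-→d13:-→d14:-→d15:-→d16:-→d17:-→d18:-→d19:-→d20:H5→d21:-→d22:-→d23:-→d24:H1→d25:-→d26:-→d27:-→d28:-→d29:-→d30:-→d31:-→d32:H1 -> H1
  lookup 161.73.51.1: bits 101000010100100100110011 walk d0:-→d1:-→d2:-→d3:-→d4:-→d5:-→d6:-→d7:-→d8:-→d9:H4→d10:H4→d11:-→d12:-→d13:-→d14:-→d15:-→d16:-→d17:-→d18:-→d19:-→d20:-→d21:-→d22:-→d23:-→d24:H2 -> H2
  lookup 161.64.19.159: bits 101000010100 walk d0:-→d1:-→d2:-→d3:-→d4:-→d5:-→d6:-→d7:-→d8:-→d9:H4→d10:H4→d11:-→d12:- -> H4
  + 161.73.51.238/32 (H1) depth=32
  + 75.160.0.0/12 (H5) depth=12
  + 161.73.48.0/20 (H5) depth=20
  lookup 75.171.157.173: bits 010010111010101110011 walk d0:-→d1:-→d2:-→d3:-→d4:-→d5:-→d6:-→d7:-→d8:-→d9:-→d10:-→d11:-→d12:H5→d13:-→d14:-→d15:-→d16:-→d17:-→d18:-→d19:-→d20:H5→d21:- -> H5
  lookup 161.73.53.111: bits 101000010100100100110 walk d0:-→d1:-→d2:-→d3:-→d4:-→d5:-→d6:-→d7:-→d8:-→d9:H4→d10:H4→d11:-→d12:-→d13:-→d14:-→d15:-→d16:-→d17:-→d18:-→d19:-→d20:H5→d21:- -> H5
  lookup 75.171.155.1: bits 0100101110101011100110110 walk d0:-→d1:-→d2:-→d3:-→d4:-→d5:-→d6:-→d7:-→d8:-→d9:-→d10:-→d11:-→d12:H5→d13:-→d14:-→d15:-→d16:-→d17:-→d18:-→d19:-→d20:H5→d21:-→d22:-→d23:-→d24:H1→d25:- -> H1
  lookup 161.73.51.236: bits 101000010100100100110011111011 walk d0:-→d1:-→d2:-→d3:-→d4:-→d5:-→d6:-→d7:-→d8:-→d9:H4→d10:H4→d11:-→d12:-→d13:-→d14:-→d15:-→d16:-→d17:-→d18:-→d19:-→d20:H5→d21:-→d22:-→d23:-→d24:H2→d25:-→d26:-→d27:-→d28:-→d29:-→d30:H4 -> H4
  lookup 75.161.190.252: bits 010010111010 walk d0:-→d1:-→d2:-→d3:-→d4:-→d5:-→d6:-→d7:-→d8:-→d9:-→d10:-→d11:-→d12:H5 -> H5
  lookup 161.73.51.0: bits 101000010100100100110011 walk d0:-→d1:-→d2:-→d3:-→d4:-→d5:-→d6:-→d7:-→d8:-→d9:H4→d10:H4→d11:-→d12:-→d13:-→d14:-→d15:-→d16:-→d17:-→d18:-→d19:-→d20:H5→d21:-→d22:-→d23:-→d24:H2 -> H2
  + 161.73.0.0/16 (H2) depth=16
  lookup 161.3.104.114: bits 101000010 walk d0:-→d1:-→d2:-→d3:-→d4:-→d5:-→d6:-→d7:-→d8:-→d9:H4 -> H4

== LOOKUPS ==
["H0","H4","H1","no-route","no-route","H2","H2","H1","H2","H4","H5","H5","H1","H4","H5","H2","H4"]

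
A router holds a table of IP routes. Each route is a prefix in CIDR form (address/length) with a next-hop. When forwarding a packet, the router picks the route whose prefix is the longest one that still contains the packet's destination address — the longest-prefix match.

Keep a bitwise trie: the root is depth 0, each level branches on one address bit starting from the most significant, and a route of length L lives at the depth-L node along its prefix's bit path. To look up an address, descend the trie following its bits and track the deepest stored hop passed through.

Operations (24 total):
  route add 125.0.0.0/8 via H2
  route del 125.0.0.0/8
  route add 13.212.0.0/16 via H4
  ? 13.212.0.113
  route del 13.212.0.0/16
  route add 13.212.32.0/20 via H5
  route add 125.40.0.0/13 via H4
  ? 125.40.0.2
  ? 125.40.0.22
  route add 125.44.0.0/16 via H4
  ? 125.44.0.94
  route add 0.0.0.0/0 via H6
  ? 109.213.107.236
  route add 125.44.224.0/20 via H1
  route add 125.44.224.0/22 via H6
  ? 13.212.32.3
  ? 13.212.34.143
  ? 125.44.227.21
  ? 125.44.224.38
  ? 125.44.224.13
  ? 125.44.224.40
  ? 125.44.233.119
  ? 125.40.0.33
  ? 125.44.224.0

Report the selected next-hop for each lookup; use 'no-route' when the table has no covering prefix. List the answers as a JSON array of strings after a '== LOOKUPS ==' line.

Process each operation:
  + 125.0.0.0/8 (H2) depth=8
  - 125.0.0.0/8 clear@8
  + 13.212.0.0/16 (H4) depth=16
  ? 13.212.0.113  path d0:-→d1:-→d2:-→d3:-→d4:-→d5:-→d6:-→d7:-→d8:-→d9:-→d10:-→d11:-→d12:-→d13:-→d14:-→d15:-→d16:H4  best=H4
  - 13.212.0.0/16 clear@16
  + 13.212.32.0/20 (H5) depth=20
  + 125.40.0.0/13 (H4) depth=13
  ? 125.40.0.2  path d0:-→d1:-→d2:-→d3:-→d4:-→d5:-→d6:-→d7:-→d8:-→d9:-→d10:-→d11:-→d12:-→d13:H4  best=H4
  ? 125.40.0.22  path d0:-→d1:-→d2:-→d3:-→d4:-→d5:-→d6:-→d7:-→d8:-→d9:-→d10:-→d11:-→d12:-→d13:H4  best=H4
  + 125.44.0.0/16 (H4) depth=16
  ? 125.44.0.94  path d0:-→d1:-→d2:-→d3:-→d4:-→d5:-→d6:-→d7:-→d8:-→d9:-→d10:-→d11:-→d12:-→d13:H4→d14:-→d15:-→d16:H4  best=H4
  + 0.0.0.0/0 (H6) depth=0
  ? 109.213.107.236  path d0:H6→d1:-→d2:-→d3:-  best=H6
  + 125.44.224.0/20 (H1) depth=20
  + 125.44.224.0/22 (H6) depth=22
  ? 13.212.32.3  path d0:H6→d1:-→d2:-→d3:-→d4:-→d5:-→d6:-→d7:-→d8:-→d9:-→d10:-→d11:-→d12:-→d13:-→d14:-→d15:-→d16:-→d17:-→d18:-→d19:-→d20:H5  best=H5
  ? 13.212.34.143  path d0:H6→d1:-→d2:-→d3:-→d4:-→d5:-→d6:-→d7:-→d8:-→d9:-→d10:-→d11:-→d12:-→d13:-→d14:-→d15:-→d16:-→d17:-→d18:-→d19:-→d20:H5  best=H5
  ? 125.44.227.21  path d0:H6→d1:-→d2:-→d3:-→d4:-→d5:-→d6:-→d7:-→d8:-→d9:-→d10:-→d11:-→d12:-→d13:H4→d14:-→d15:-→d16:H4→d17:-→d18:-→d19:-→d20:H1→d21:-→d22:H6  best=H6
  ? 125.44.224.38  path d0:H6→d1:-→d2:-→d3:-→d4:-→d5:-→d6:-→d7:-→d8:-→d9:-→d10:-→d11:-→d12:-→d13:H4→d14:-→d15:-→d16:H4→d17:-→d18:-→d19:-→d20:H1→d21:-→d22:H6  best=H6
  ? 125.44.224.13  path d0:H6→d1:-→d2:-→d3:-→d4:-→d5:-→d6:-→d7:-→d8:-→d9:-→d10:-→d11:-→d12:-→d13:H4→d14:-→d15:-→d16:H4→d17:-→d18:-→d19:-→d20:H1→d21:-→d22:H6  best=H6
  ? 125.44.224.40  path d0:H6→d1:-→d2:-→d3:-→d4:-→d5:-→d6:-→d7:-→d8:-→d9:-→d10:-→d11:-→d12:-→d13:H4→d14:-→d15:-→d16:H4→d17:-→d18:-→d19:-→d20:H1→d21:-→d22:H6  best=H6
  ? 125.44.233.119  path d0:H6→d1:-→d2:-→d3:-→d4:-→d5:-→d6:-→d7:-→d8:-→d9:-→d10:-→d11:-→d12:-→d13:H4→d14:-→d15:-→d16:H4→d17:-→d18:-→d19:-→d20:H1  best=H1
  ? 125.40.0.33  path d0:H6→d1:-→d2:-→d3:-→d4:-→d5:-→d6:-→d7:-→d8:-→d9:-→d10:-→d11:-→d12:-→d13:H4  best=H4
  ? 125.44.224.0  path d0:H6→d1:-→d2:-→d3:-→d4:-→d5:-→d6:-→d7:-→d8:-→d9:-→d10:-→d11:-→d12:-→d13:H4→d14:-→d15:-→d16:H4→d17:-→d18:-→d19:-→d20:H1→d21:-→d22:H6  best=H6

== LOOKUPS ==
["H4","H4","H4","H4","H6","H5","H5","H6","H6","H6","H6","H1","H4","H6"]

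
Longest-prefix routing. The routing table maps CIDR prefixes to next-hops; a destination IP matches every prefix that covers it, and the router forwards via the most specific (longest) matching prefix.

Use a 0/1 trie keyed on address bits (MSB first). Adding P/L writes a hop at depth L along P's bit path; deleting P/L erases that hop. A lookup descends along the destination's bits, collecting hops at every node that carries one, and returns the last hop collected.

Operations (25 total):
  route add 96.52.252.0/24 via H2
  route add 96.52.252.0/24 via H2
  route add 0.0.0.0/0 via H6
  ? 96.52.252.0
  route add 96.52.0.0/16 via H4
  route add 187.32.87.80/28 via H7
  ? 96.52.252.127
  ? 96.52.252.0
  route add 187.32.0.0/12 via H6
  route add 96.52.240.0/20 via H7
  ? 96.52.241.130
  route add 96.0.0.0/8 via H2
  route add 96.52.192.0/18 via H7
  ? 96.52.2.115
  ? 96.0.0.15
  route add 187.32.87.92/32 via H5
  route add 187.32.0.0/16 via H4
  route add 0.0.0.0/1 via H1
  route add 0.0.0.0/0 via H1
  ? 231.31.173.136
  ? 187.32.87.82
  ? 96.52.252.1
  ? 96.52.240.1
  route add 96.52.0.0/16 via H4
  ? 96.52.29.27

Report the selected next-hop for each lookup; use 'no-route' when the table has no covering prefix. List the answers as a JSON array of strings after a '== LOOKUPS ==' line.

Process each operation:
  add 96.52.252.0/24 -> H2 at depth 24
  add 96.52.252.0/24 -> H2 at depth 24
  add 0.0.0.0/0 -> H6 at depth 0
  lookup 96.52.252.0: bits 011000000011010011111100 walk d0:H6→d1:-→d2:-→d3:-→d4:-→d5:-→d6:-→d7:-→d8:-→d9:-→d10:-→d11:-→d12:-→d13:-→d14:-→d15:-→d16:-→d17:-→d18:-→d19:-→d20:-→d21:-→d22:-→d23:-→d24:H2 -> H2
  add 96.52.0.0/16 -> H4 at depth 16
  add 187.32.87.80/28 -> H7 at depth 28
  lookup 96.52.252.127: bits 011000000011010011111100 walk d0:H6→d1:-→d2:-→d3:-→d4:-→d5:-→d6:-→d7:-→d8:-→d9:-→d10:-→d11:-→d12:-→d13:-→d14:-→d15:-→d16:H4→d17:-→d18:-→d19:-→d20:-→d21:-→d22:-→d23:-→d24:H2 -> H2
  lookup 96.52.252.0: bits 011000000011010011111100 walk d0:H6→d1:-→d2:-→d3:-→d4:-→d5:-→d6:-→d7:-→d8:-→d9:-→d10:-→d11:-→d12:-→d13:-→d14:-→d15:-→d16:H4→d17:-→d18:-→d19:-→d20:-→d21:-→d22:-→d23:-→d24:H2 -> H2
  add 187.32.0.0/12 -> H6 at depth 12
  add 96.52.240.0/20 -> H7 at depth 20
  lookup 96.52.241.130: bits 01100000001101001111 walk d0:H6→d1:-→d2:-→d3:-→d4:-→d5:-→d6:-→d7:-→d8:-→d9:-→d10:-→d11:-→d12:-→d13:-→d14:-→d15:-→d16:H4→d17:-→d18:-→d19:-→d20:H7 -> H7
  add 96.0.0.0/8 -> H2 at depth 8
  add 96.52.192.0/18 -> H7 at depth 18
  lookup 96.52.2.115: bits 0110000000110100 walk d0:H6→d1:-→d2:-→d3:-→d4:-→d5:-→d6:-→d7:-→d8:H2→d9:-→d10:-→d11:-→d12:-→d13:-→d14:-→d15:-→d16:H4 -> H4
  lookup 96.0.0.15: bits 0110000000 walk d0:H6→d1:-→d2:-→d3:-→d4:-→d5:-→d6:-→d7:-→d8:H2→d9:-→d10:- -> H2
  add 187.32.87.92/32 -> H5 at depth 32
  add 187.32.0.0/16 -> H4 at depth 16
  add 0.0.0.0/1 -> H1 at depth 1
  add 0.0.0.0/0 -> H1 at depth 0
  lookup 231.31.173.136: bits 1 walk d0:H1→d1:- -> H1
  lookup 187.32.87.82: bits 1011101100100000010101110101 walk d0:H1→d1:-→d2:-→d3:-→d4:-→d5:-→d6:-→d7:-→d8:-→d9:-→d10:-→d11:-→d12:H6→d13:-→d14:-→d15:-→d16:H4→d17:-→d18:-→d19:-→d20:-→d21:-→d22:-→d23:-→d24:-→d25:-→d26:-→d27:-→d28:H7 -> H7
  lookup 96.52.252.1: bits 011000000011010011111100 walk d0:H1→d1:H1→d2:-→d3:-→d4:-→d5:-→d6:-→d7:-→d8:H2→d9:-→d10:-→d11:-→d12:-→d13:-→d14:-→d15:-→d16:H4→d17:-→d18:H7→d19:-→d20:H7→d21:-→d22:-→d23:-→d24:H2 -> H2
  lookup 96.52.240.1: bits 01100000001101001111 walk d0:H1→d1:H1→d2:-→d3:-→d4:-→d5:-→d6:-→d7:-→d8:H2→d9:-→d10:-→d11:-→d12:-→d13:-→d14:-→d15:-→d16:H4→d17:-→d18:H7→d19:-→d20:H7 -> H7
  add 96.52.0.0/16 -> H4 at depth 16
  lookup 96.52.29.27: bits 0110000000110100 walk d0:H1→d1:H1→d2:-→d3:-→d4:-→d5:-→d6:-→d7:-→d8:H2→d9:-→d10:-→d11:-→d12:-→d13:-→d14:-→d15:-→d16:H4 -> H4

== LOOKUPS ==
["H2","H2","H2","H7","H4","H2","H1","H7","H2","H7","H4"]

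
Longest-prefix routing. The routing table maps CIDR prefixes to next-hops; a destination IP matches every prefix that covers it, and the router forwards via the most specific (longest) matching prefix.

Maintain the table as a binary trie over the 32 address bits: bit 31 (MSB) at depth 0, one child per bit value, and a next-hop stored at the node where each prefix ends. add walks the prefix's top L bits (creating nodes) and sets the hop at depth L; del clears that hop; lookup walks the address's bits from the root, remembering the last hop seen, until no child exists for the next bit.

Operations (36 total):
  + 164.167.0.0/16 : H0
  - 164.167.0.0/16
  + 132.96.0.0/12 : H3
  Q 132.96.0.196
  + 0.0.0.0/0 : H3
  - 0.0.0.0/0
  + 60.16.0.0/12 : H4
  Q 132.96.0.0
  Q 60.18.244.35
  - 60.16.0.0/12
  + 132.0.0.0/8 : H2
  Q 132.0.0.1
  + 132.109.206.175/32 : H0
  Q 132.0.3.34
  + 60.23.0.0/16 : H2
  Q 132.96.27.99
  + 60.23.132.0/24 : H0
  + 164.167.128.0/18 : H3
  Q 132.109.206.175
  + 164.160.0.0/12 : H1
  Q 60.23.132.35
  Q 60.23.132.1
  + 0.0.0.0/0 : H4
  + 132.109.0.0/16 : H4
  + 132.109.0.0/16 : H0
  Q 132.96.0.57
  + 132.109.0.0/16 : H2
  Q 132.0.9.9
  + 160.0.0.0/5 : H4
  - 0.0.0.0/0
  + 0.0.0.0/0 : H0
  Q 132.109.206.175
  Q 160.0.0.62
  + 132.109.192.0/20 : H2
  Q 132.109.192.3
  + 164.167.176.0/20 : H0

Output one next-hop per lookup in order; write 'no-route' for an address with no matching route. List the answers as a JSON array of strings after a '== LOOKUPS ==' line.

Trace:
  add 164.167.0.0/16 -> H0 at depth 16
  - 164.167.0.0/16 clear@16
  add 132.96.0.0/12 -> H3 at depth 12
  ? 132.96.0.196  path d0:-→d1:-→d2:-→d3:-→d4:-→d5:-→d6:-→d7:-→d8:-→d9:-→d10:-→d11:-→d12:H3  best=H3
  add 0.0.0.0/0 -> H3 at depth 0
  - 0.0.0.0/0 clear@0
  add 60.16.0.0/12 -> H4 at depth 12
  ? 132.96.0.0  path d0:-→d1:-→d2:-→d3:-→d4:-→d5:-→d6:-→d7:-→d8:-→d9:-→d10:-→d11:-→d12:H3  best=H3
  ? 60.18.244.35  path d0:-→d1:-→d2:-→d3:-→d4:-→d5:-→d6:-→d7:-→d8:-→d9:-→d10:-→d11:-→d12:H4  best=H4
  - 60.16.0.0/12 clear@12
  add 132.0.0.0/8 -> H2 at depth 8
  ? 132.0.0.1  path d0:-→d1:-→d2:-→d3:-→d4:-→d5:-→d6:-→d7:-→d8:H2→d9:-  best=H2
  add 132.109.206.175/32 -> H0 at depth 32
  ? 132.0.3.34  path d0:-→d1:-→d2:-→d3:-→d4:-→d5:-→d6:-→d7:-→d8:H2→d9:-  best=H2
  add 60.23.0.0/16 -> H2 at depth 16
  ? 132.96.27.99  path d0:-→d1:-→d2:-→d3:-→d4:-→d5:-→d6:-→d7:-→d8:H2→d9:-→d10:-→d11:-→d12:H3  best=H3
  add 60.23.132.0/24 -> H0 at depth 24
  add 164.167.128.0/18 -> H3 at depth 18
  ? 132.109.206.175  path d0:-→d1:-→d2:-→d3:-→d4:-→d5:-→d6:-→d7:-→d8:H2→d9:-→d10:-→d11:-→d12:H3→d13:-→d14:-→d15:-→d16:-→d17:-→d18:-→d19:-→d20:-→d21:-→d22:-→d23:-→d24:-→d25:-→d26:-→d27:-→d28:-→d29:-→d30:-→d31:-→d32:H0  best=H0
  add 164.160.0.0/12 -> H1 at depth 12
  ? 60.23.132.35  path d0:-→d1:-→d2:-→d3:-→d4:-→d5:-→d6:-→d7:-→d8:-→d9:-→d10:-→d11:-→d12:-→d13:-→d14:-→d15:-→d16:H2→d17:-→d18:-→d19:-→d20:-→d21:-→d22:-→d23:-→d24:H0  best=H0
  ? 60.23.132.1  path d0:-→d1:-→d2:-→d3:-→d4:-→d5:-→d6:-→d7:-→d8:-→d9:-→d10:-→d11:-→d12:-→d13:-→d14:-→d15:-→d16:H2→d17:-→d18:-→d19:-→d20:-→d21:-→d22:-→d23:-→d24:H0  best=H0
  add 0.0.0.0/0 -> H4 at depth 0
  add 132.109.0.0/16 -> H4 at depth 16
  add 132.109.0.0/16 -> H0 at depth 16
  ? 132.96.0.57  path d0:H4→d1:-→d2:-→d3:-→d4:-→d5:-→d6:-→d7:-→d8:H2→d9:-→d10:-→d11:-→d12:H3  best=H3
  add 132.109.0.0/16 -> H2 at depth 16
  ? 132.0.9.9  path d0:H4→d1:-→d2:-→d3:-→d4:-→d5:-→d6:-→d7:-→d8:H2→d9:-  best=H2
  add 160.0.0.0/5 -> H4 at depth 5
  - 0.0.0.0/0 clear@0
  add 0.0.0.0/0 -> H0 at depth 0
  ? 132.109.206.175  path d0:H0→d1:-→d2:-→d3:-→d4:-→d5:-→d6:-→d7:-→d8:H2→d9:-→d10:-→d11:-→d12:H3→d13:-→d14:-→d15:-→d16:H2→d17:-→d18:-→d19:-→d20:-→d21:-→d22:-→d23:-→d24:-→d25:-→d26:-→d27:-→d28:-→d29:-→d30:-→d31:-→d32:H0  best=H0
  ? 160.0.0.62  path d0:H0→d1:-→d2:-→d3:-→d4:-→d5:H4  best=H4
  add 132.109.192.0/20 -> H2 at depth 20
  ? 132.109.192.3  path d0:H0→d1:-→d2:-→d3:-→d4:-→d5:-→d6:-→d7:-→d8:H2→d9:-→d10:-→d11:-→d12:H3→d13:-→d14:-→d15:-→d16:H2→d17:-→d18:-→d19:-→d20:H2  best=H2
  add 164.167.176.0/20 -> H0 at depth 20

== LOOKUPS ==
["H3","H3","H4","H2","H2","H3","H0","H0","H0","H3","H2","H0","H4","H2"]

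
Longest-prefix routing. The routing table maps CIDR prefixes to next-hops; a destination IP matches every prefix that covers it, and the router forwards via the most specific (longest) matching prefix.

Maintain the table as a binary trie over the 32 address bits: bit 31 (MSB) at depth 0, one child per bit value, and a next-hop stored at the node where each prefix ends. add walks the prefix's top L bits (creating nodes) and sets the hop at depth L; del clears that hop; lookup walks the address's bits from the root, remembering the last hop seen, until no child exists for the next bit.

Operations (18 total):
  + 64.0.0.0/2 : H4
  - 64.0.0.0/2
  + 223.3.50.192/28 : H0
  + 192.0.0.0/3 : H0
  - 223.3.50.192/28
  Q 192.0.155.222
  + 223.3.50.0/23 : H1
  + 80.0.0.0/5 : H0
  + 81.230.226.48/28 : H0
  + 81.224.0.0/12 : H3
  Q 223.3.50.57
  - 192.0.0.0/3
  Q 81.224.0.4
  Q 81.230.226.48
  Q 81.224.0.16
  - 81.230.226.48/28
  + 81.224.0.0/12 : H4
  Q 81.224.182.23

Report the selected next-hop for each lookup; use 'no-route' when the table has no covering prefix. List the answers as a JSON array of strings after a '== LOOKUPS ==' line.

Trace:
  add 64.0.0.0/2 -> H4 at depth 2
  - 64.0.0.0/2 clear@2
  add 223.3.50.192/28 -> H0 at depth 28
  add 192.0.0.0/3 -> H0 at depth 3
  - 223.3.50.192/28 clear@28
  Q 192.0.155.222: descend 110 ; hops seen [H0] ; pick H0
  add 223.3.50.0/23 -> H1 at depth 23
  add 80.0.0.0/5 -> H0 at depth 5
  add 81.230.226.48/28 -> H0 at depth 28
  add 81.224.0.0/12 -> H3 at depth 12
  Q 223.3.50.57: descend 110111110000001100110010 ; hops seen [H0,H1] ; pick H1
  - 192.0.0.0/3 clear@3
  Q 81.224.0.4: descend 0101000111100 ; hops seen [H0,H3] ; pick H3
  Q 81.230.226.48: descend 0101000111100110111000100011 ; hops seen [H0,H3,H0] ; pick H0
  Q 81.224.0.16: descend 0101000111100 ; hops seen [H0,H3] ; pick H3
  - 81.230.226.48/28 clear@28
  add 81.224.0.0/12 -> H4 at depth 12
  Q 81.224.182.23: descend 0101000111100 ; hops seen [H0,H4] ; pick H4

== LOOKUPS ==
["H0","H1","H3","H0","H3","H4"]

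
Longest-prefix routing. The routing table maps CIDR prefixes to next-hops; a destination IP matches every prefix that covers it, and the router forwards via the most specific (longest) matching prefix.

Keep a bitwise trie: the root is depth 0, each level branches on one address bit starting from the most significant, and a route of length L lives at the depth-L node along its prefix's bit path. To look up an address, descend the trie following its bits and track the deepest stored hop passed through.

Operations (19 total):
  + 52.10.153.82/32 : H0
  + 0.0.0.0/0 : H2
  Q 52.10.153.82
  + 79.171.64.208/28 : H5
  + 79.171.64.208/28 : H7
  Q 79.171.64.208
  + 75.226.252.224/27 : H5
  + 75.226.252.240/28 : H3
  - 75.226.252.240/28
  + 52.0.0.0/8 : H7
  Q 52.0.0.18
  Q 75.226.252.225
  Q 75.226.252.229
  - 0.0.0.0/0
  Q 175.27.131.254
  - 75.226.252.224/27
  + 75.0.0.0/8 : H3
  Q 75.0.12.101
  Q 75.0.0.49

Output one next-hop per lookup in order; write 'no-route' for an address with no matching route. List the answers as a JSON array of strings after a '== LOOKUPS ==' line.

Process each operation:
  add 52.10.153.82/32 -> H0 at depth 32
  add 0.0.0.0/0 -> H2 at depth 0
  Q 52.10.153.82: descend 00110100000010101001100101010010 ; hops seen [H2,H0] ; pick H0
  add 79.171.64.208/28 -> H5 at depth 28
  add 79.171.64.208/28 -> H7 at depth 28
  Q 79.171.64.208: descend 0100111110101011010000001101 ; hops seen [H2,H7] ; pick H7
  add 75.226.252.224/27 -> H5 at depth 27
  add 75.226.252.240/28 -> H3 at depth 28
  del 75.226.252.240/28 (clear depth 28)
  add 52.0.0.0/8 -> H7 at depth 8
  Q 52.0.0.18: descend 001101000000 ; hops seen [H2,H7] ; pick H7
  Q 75.226.252.225: descend 010010111110001011111100111 ; hops seen [H2,H5] ; pick H5
  Q 75.226.252.229: descend 010010111110001011111100111 ; hops seen [H2,H5] ; pick H5
  del 0.0.0.0/0 (clear depth 0)
  Q 175.27.131.254: descend ε ; hops seen [∅] ; pick no-route
  del 75.226.252.224/27 (clear depth 27)
  add 75.0.0.0/8 -> H3 at depth 8
  Q 75.0.12.101: descend 01001011 ; hops seen [H3] ; pick H3
  Q 75.0.0.49: descend 01001011 ; hops seen [H3] ; pick H3

== LOOKUPS ==
["H0","H7","H7","H5","H5","no-route","H3","H3"]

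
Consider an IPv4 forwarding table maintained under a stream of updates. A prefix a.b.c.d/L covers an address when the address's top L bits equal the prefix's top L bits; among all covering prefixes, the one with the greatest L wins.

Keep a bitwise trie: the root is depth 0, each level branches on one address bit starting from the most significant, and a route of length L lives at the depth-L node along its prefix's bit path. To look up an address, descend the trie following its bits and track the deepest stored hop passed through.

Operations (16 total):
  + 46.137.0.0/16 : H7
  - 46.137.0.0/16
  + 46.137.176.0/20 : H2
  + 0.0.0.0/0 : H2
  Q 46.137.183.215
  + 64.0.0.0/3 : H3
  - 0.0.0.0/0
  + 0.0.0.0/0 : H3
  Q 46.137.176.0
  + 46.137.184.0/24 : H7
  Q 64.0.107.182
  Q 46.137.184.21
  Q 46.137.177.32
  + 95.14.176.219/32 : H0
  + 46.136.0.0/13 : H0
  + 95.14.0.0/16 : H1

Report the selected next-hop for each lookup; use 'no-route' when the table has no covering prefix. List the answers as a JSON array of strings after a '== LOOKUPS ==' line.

Apply in order:
  add 46.137.0.0/16 -> H7 at depth 16
  - 46.137.0.0/16 clear@16
  add 46.137.176.0/20 -> H2 at depth 20
  add 0.0.0.0/0 -> H2 at depth 0
  ? 46.137.183.215  path d0:H2→d1:-→d2:-→d3:-→d4:-→d5:-→d6:-→d7:-→d8:-→d9:-→d10:-→d11:-→d12:-→d13:-→d14:-→d15:-→d16:-→d17:-→d18:-→d19:-→d20:H2  best=H2
  add 64.0.0.0/3 -> H3 at depth 3
  - 0.0.0.0/0 clear@0
  add 0.0.0.0/0 -> H3 at depth 0
  ? 46.137.176.0  path d0:H3→d1:-→d2:-→d3:-→d4:-→d5:-→d6:-→d7:-→d8:-→d9:-→d10:-→d11:-→d12:-→d13:-→d14:-→d15:-→d16:-→d17:-→d18:-→d19:-→d20:H2  best=H2
  add 46.137.184.0/24 -> H7 at depth 24
  ? 64.0.107.182  path d0:H3→d1:-→d2:-→d3:H3  best=H3
  ? 46.137.184.21  path d0:H3→d1:-→d2:-→d3:-→d4:-→d5:-→d6:-→d7:-→d8:-→d9:-→d10:-→d11:-→d12:-→d13:-→d14:-→d15:-→d16:-→d17:-→d18:-→d19:-→d20:H2→d21:-→d22:-→d23:-→d24:H7  best=H7
  ? 46.137.177.32  path d0:H3→d1:-→d2:-→d3:-→d4:-→d5:-→d6:-→d7:-→d8:-→d9:-→d10:-→d11:-→d12:-→d13:-→d14:-→d15:-→d16:-→d17:-→d18:-→d19:-→d20:H2  best=H2
  add 95.14.176.219/32 -> H0 at depth 32
  add 46.136.0.0/13 -> H0 at depth 13
  add 95.14.0.0/16 -> H1 at depth 16

== LOOKUPS ==
["H2","H2","H3","H7","H2"]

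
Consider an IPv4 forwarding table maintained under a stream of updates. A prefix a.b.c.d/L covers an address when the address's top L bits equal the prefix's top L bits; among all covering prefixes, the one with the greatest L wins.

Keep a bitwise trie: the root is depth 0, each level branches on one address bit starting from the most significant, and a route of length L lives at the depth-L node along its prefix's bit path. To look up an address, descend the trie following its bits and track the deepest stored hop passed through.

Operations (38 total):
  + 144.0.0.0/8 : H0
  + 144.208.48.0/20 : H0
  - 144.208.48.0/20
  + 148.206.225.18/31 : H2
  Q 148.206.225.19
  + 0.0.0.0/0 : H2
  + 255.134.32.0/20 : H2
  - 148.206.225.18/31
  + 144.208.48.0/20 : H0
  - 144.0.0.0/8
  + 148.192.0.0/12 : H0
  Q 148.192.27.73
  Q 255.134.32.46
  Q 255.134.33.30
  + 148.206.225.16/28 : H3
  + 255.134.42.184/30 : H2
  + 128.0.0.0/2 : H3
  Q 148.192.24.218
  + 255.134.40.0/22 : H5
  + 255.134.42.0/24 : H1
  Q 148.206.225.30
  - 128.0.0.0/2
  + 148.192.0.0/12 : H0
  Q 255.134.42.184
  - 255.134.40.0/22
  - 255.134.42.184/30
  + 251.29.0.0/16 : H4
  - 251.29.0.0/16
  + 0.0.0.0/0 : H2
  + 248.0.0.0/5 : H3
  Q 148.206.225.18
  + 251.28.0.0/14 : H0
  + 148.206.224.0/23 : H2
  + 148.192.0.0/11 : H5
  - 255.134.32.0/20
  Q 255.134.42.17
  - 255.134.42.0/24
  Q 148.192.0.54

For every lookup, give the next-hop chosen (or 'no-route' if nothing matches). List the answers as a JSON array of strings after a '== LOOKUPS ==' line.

Apply in order:
  add 144.0.0.0/8 -> H0 at depth 8
  add 144.208.48.0/20 -> H0 at depth 20
  - 144.208.48.0/20 clear@20
  add 148.206.225.18/31 -> H2 at depth 31
  lookup 148.206.225.19: bits 1001010011001110111000010001001 walk d0:-→d1:-→d2:-→d3:-→d4:-→d5:-→d6:-→d7:-→d8:-→d9:-→d10:-→d11:-→d12:-→d13:-→d14:-→d15:-→d16:-→d17:-→d18:-→d19:-→d20:-→d21:-→d22:-→d23:-→d24:-→d25:-→d26:-→d27:-→d28:-→d29:-→d30:-→d31:H2 -> H2
  add 0.0.0.0/0 -> H2 at depth 0
  add 255.134.32.0/20 -> H2 at depth 20
  - 148.206.225.18/31 clear@31
  add 144.208.48.0/20 -> H0 at depth 20
  - 144.0.0.0/8 clear@8
  add 148.192.0.0/12 -> H0 at depth 12
  lookup 148.192.27.73: bits 100101001100 walk d0:H2→d1:-→d2:-→d3:-→d4:-→d5:-→d6:-→d7:-→d8:-→d9:-→d10:-→d11:-→d12:H0 -> H0
  lookup 255.134.32.46: bits 11111111100001100010 walk d0:H2→d1:-→d2:-→d3:-→d4:-→d5:-→d6:-→d7:-→d8:-→d9:-→d10:-→d11:-→d12:-→d13:-→d14:-→d15:-→d16:-→d17:-→d18:-→d19:-→d20:H2 -> H2
  lookup 255.134.33.30: bits 11111111100001100010 walk d0:H2→d1:-→d2:-→d3:-→d4:-→d5:-→d6:-→d7:-→d8:-→d9:-→d10:-→d11:-→d12:-→d13:-→d14:-→d15:-→d16:-→d17:-→d18:-→d19:-→d20:H2 -> H2
  add 148.206.225.16/28 -> H3 at depth 28
  add 255.134.42.184/30 -> H2 at depth 30
  add 128.0.0.0/2 -> H3 at depth 2
  lookup 148.192.24.218: bits 100101001100 walk d0:H2→d1:-→d2:H3→d3:-→d4:-→d5:-→d6:-→d7:-→d8:-→d9:-→d10:-→d11:-→d12:H0 -> H0
  add 255.134.40.0/22 -> H5 at depth 22
  add 255.134.42.0/24 -> H1 at depth 24
  lookup 148.206.225.30: bits 1001010011001110111000010001 walk d0:H2→d1:-→d2:H3→d3:-→d4:-→d5:-→d6:-→d7:-→d8:-→d9:-→d10:-→d11:-→d12:H0→d13:-→d14:-→d15:-→d16:-→d17:-→d18:-→d19:-→d20:-→d21:-→d22:-→d23:-→d24:-→d25:-→d26:-→d27:-→d28:H3 -> H3
  - 128.0.0.0/2 clear@2
  add 148.192.0.0/12 -> H0 at depth 12
  lookup 255.134.42.184: bits 111111111000011000101010101110 walk d0:H2→d1:-→d2:-→d3:-→d4:-→d5:-→d6:-→d7:-→d8:-→d9:-→d10:-→d11:-→d12:-→d13:-→d14:-→d15:-→d16:-→d17:-→d18:-→d19:-→d20:H2→d21:-→d22:H5→d23:-→d24:H1→d25:-→d26:-→d27:-→d28:-→d29:-→d30:H2 -> H2
  - 255.134.40.0/22 clear@22
  - 255.134.42.184/30 clear@30
  add 251.29.0.0/16 -> H4 at depth 16
  - 251.29.0.0/16 clear@16
  add 0.0.0.0/0 -> H2 at depth 0
  add 248.0.0.0/5 -> H3 at depth 5
  lookup 148.206.225.18: bits 1001010011001110111000010001001 walk d0:H2→d1:-→d2:-→d3:-→d4:-→d5:-→d6:-→d7:-→d8:-→d9:-→d10:-→d11:-→d12:H0→d13:-→d14:-→d15:-→d16:-→d17:-→d18:-→d19:-→d20:-→d21:-→d22:-→d23:-→d24:-→d25:-→d26:-→d27:-→d28:H3→d29:-→d30:-→d31:- -> H3
  add 251.28.0.0/14 -> H0 at depth 14
  add 148.206.224.0/23 -> H2 at depth 23
  add 148.192.0.0/11 -> H5 at depth 11
  - 255.134.32.0/20 clear@20
  lookup 255.134.42.17: bits 111111111000011000101010 walk d0:H2→d1:-→d2:-→d3:-→d4:-→d5:H3→d6:-→d7:-→d8:-→d9:-→d10:-→d11:-→d12:-→d13:-→d14:-→d15:-→d16:-→d17:-→d18:-→d19:-→d20:-→d21:-→d22:-→d23:-→d24:H1 -> H1
  - 255.134.42.0/24 clear@24
  lookup 148.192.0.54: bits 100101001100 walk d0:H2→d1:-→d2:-→d3:-→d4:-→d5:-→d6:-→d7:-→d8:-→d9:-→d10:-→d11:H5→d12:H0 -> H0

== LOOKUPS ==
["H2","H0","H2","H2","H0","H3","H2","H3","H1","H0"]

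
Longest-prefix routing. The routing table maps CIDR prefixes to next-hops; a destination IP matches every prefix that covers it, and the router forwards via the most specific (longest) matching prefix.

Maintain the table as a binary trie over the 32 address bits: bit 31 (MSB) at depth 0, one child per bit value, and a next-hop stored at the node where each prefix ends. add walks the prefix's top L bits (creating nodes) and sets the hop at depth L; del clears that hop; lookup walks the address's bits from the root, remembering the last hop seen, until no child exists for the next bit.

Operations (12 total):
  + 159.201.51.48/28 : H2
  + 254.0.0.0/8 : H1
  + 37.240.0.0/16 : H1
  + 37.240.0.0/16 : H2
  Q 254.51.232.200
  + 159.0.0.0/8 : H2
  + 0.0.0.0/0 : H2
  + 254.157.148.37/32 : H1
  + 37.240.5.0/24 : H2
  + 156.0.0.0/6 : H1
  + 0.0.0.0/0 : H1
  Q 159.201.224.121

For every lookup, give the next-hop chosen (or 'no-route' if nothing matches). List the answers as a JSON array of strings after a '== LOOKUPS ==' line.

Process each operation:
  + 159.201.51.48/28 (H2) depth=28
  + 254.0.0.0/8 (H1) depth=8
  + 37.240.0.0/16 (H1) depth=16
  + 37.240.0.0/16 (H2) depth=16
  ? 254.51.232.200  path d0:-→d1:-→d2:-→d3:-→d4:-→d5:-→d6:-→d7:-→d8:H1  best=H1
  + 159.0.0.0/8 (H2) depth=8
  + 0.0.0.0/0 (H2) depth=0
  + 254.157.148.37/32 (H1) depth=32
  + 37.240.5.0/24 (H2) depth=24
  + 156.0.0.0/6 (H1) depth=6
  + 0.0.0.0/0 (H1) depth=0
  ? 159.201.224.121  path d0:H1→d1:-→d2:-→d3:-→d4:-→d5:-→d6:H1→d7:-→d8:H2→d9:-→d10:-→d11:-→d12:-→d13:-→d14:-→d15:-→d16:-  best=H2

== LOOKUPS ==
["H1","H2"]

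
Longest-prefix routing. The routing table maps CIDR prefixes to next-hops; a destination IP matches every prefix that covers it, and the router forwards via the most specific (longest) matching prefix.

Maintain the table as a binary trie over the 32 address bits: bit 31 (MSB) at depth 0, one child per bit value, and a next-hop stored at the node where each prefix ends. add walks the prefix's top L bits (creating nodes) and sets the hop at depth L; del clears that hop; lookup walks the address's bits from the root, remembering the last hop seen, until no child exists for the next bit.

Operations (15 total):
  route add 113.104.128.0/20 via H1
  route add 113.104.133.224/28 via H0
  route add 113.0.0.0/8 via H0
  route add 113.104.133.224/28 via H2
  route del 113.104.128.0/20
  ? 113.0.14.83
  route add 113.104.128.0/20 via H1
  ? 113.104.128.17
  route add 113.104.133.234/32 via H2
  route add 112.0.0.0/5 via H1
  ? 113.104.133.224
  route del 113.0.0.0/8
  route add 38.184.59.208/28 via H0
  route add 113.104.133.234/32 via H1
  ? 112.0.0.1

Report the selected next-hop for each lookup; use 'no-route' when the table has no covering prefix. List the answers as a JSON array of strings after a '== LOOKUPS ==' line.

Apply in order:
  add 113.104.128.0/20 -> H1 at depth 20
  add 113.104.133.224/28 -> H0 at depth 28
  add 113.0.0.0/8 -> H0 at depth 8
  add 113.104.133.224/28 -> H2 at depth 28
  del 113.104.128.0/20 (clear depth 20)
  ? 113.0.14.83  path d0:-→d1:-→d2:-→d3:-→d4:-→d5:-→d6:-→d7:-→d8:H0→d9:-  best=H0
  add 113.104.128.0/20 -> H1 at depth 20
  ? 113.104.128.17  path d0:-→d1:-→d2:-→d3:-→d4:-→d5:-→d6:-→d7:-→d8:H0→d9:-→d10:-→d11:-→d12:-→d13:-→d14:-→d15:-→d16:-→d17:-→d18:-→d19:-→d20:H1→d21:-  best=H1
  add 113.104.133.234/32 -> H2 at depth 32
  add 112.0.0.0/5 -> H1 at depth 5
  ? 113.104.133.224  path d0:-→d1:-→d2:-→d3:-→d4:-→d5:H1→d6:-→d7:-→d8:H0→d9:-→d10:-→d11:-→d12:-→d13:-→d14:-→d15:-→d16:-→d17:-→d18:-→d19:-→d20:H1→d21:-→d22:-→d23:-→d24:-→d25:-→d26:-→d27:-→d28:H2  best=H2
  del 113.0.0.0/8 (clear depth 8)
  add 38.184.59.208/28 -> H0 at depth 28
  add 113.104.133.234/32 -> H1 at depth 32
  ? 112.0.0.1  path d0:-→d1:-→d2:-→d3:-→d4:-→d5:H1→d6:-→d7:-  best=H1

== LOOKUPS ==
["H0","H1","H2","H1"]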